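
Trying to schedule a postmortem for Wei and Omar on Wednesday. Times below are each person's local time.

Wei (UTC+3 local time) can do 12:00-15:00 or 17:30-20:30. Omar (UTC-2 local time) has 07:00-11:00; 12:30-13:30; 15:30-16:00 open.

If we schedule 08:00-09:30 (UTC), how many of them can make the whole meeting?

0

Wei in UTC: 09:00-12:00, 14:30-17:30 (subtract 3h to convert from UTC+3).
Omar in UTC: 09:00-13:00, 14:30-15:30, 17:30-18:00 (add 2h to convert from UTC-2).
nobody can make the full 08:00-09:30 slot — that's 0.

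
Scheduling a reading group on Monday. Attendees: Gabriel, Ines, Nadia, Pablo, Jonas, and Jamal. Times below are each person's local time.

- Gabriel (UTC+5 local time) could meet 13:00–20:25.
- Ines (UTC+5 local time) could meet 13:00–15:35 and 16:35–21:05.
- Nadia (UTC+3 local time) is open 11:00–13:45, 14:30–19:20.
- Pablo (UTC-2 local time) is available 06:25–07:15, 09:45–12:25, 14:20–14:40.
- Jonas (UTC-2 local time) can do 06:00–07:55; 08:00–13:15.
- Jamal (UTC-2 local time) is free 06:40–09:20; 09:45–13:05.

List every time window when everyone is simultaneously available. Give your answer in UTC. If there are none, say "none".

Gabriel in UTC: 08:00-15:25 (subtract 5h to convert from UTC+5).
Ines in UTC: 08:00-10:35, 11:35-16:05 (subtract 5h to convert from UTC+5).
Nadia in UTC: 08:00-10:45, 11:30-16:20 (subtract 3h to convert from UTC+3).
Pablo in UTC: 08:25-09:15, 11:45-14:25, 16:20-16:40 (add 2h to convert from UTC-2).
Jonas in UTC: 08:00-09:55, 10:00-15:15 (add 2h to convert from UTC-2).
Jamal in UTC: 08:40-11:20, 11:45-15:05 (add 2h to convert from UTC-2).
Gabriel ∩ Ines: 08:00-10:35, 11:35-15:25.
Gabriel ∩ Ines ∩ Nadia: 08:00-10:35, 11:35-15:25.
Gabriel ∩ Ines ∩ Nadia ∩ Pablo: 08:25-09:15, 11:45-14:25.
Gabriel ∩ Ines ∩ Nadia ∩ Pablo ∩ Jonas: 08:25-09:15, 11:45-14:25.
Gabriel ∩ Ines ∩ Nadia ∩ Pablo ∩ Jonas ∩ Jamal: 08:40-09:15, 11:45-14:25.

08:40-09:15, 11:45-14:25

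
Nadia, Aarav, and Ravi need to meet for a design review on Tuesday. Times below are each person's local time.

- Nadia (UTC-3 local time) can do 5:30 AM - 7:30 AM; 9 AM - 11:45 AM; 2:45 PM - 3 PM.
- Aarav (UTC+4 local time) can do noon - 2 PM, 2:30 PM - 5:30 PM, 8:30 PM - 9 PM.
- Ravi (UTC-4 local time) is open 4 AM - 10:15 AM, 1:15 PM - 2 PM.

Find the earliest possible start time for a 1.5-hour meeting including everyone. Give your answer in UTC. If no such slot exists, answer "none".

08:30

Nadia in UTC: 08:30-10:30, 12:00-14:45, 17:45-18:00 (add 3h to convert from UTC-3).
Aarav in UTC: 08:00-10:00, 10:30-13:30, 16:30-17:00 (subtract 4h to convert from UTC+4).
Ravi in UTC: 08:00-14:15, 17:15-18:00 (add 4h to convert from UTC-4).
Nadia ∩ Aarav: 08:30-10:00, 12:00-13:30.
Nadia ∩ Aarav ∩ Ravi: 08:30-10:00, 12:00-13:30.
So the common availability across everyone is 08:30-10:00, 12:00-13:30.
The first common window of at least 90 minutes is 08:30-10:00, so the earliest start is 08:30.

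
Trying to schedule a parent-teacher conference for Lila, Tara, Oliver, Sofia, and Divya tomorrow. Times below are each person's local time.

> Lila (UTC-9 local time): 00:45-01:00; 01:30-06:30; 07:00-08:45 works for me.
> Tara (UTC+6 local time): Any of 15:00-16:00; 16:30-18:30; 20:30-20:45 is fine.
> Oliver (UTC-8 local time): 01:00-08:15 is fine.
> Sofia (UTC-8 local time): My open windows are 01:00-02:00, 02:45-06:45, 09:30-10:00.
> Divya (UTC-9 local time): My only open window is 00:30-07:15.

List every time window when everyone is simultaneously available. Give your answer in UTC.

09:45-10:00, 10:45-12:30, 14:30-14:45

Lila in UTC: 09:45-10:00, 10:30-15:30, 16:00-17:45 (add 9h to convert from UTC-9).
Tara in UTC: 09:00-10:00, 10:30-12:30, 14:30-14:45 (subtract 6h to convert from UTC+6).
Oliver in UTC: 09:00-16:15 (add 8h to convert from UTC-8).
Sofia in UTC: 09:00-10:00, 10:45-14:45, 17:30-18:00 (add 8h to convert from UTC-8).
Divya in UTC: 09:30-16:15 (add 9h to convert from UTC-9).
Lila ∩ Tara: 09:45-10:00, 10:30-12:30, 14:30-14:45.
Lila ∩ Tara ∩ Oliver: 09:45-10:00, 10:30-12:30, 14:30-14:45.
Lila ∩ Tara ∩ Oliver ∩ Sofia: 09:45-10:00, 10:45-12:30, 14:30-14:45.
Lila ∩ Tara ∩ Oliver ∩ Sofia ∩ Divya: 09:45-10:00, 10:45-12:30, 14:30-14:45.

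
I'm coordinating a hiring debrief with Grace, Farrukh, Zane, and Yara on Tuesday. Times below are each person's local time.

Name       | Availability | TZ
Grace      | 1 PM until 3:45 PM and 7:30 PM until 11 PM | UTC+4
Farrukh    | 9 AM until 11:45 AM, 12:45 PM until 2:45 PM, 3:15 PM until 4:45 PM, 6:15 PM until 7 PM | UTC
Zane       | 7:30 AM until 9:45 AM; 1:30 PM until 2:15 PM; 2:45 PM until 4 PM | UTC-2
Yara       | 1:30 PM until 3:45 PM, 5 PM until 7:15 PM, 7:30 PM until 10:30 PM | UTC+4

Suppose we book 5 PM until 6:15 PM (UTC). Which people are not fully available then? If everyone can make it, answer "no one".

Farrukh, Zane

Grace in UTC: 09:00-11:45, 15:30-19:00 (subtract 4h to convert from UTC+4).
Farrukh in UTC: 09:00-11:45, 12:45-14:45, 15:15-16:45, 18:15-19:00.
Zane in UTC: 09:30-11:45, 15:30-16:15, 16:45-18:00 (add 2h to convert from UTC-2).
Yara in UTC: 09:30-11:45, 13:00-15:15, 15:30-18:30 (subtract 4h to convert from UTC+4).
Grace: free for 17:00-18:15. Farrukh: not fully free for 17:00-18:15. Zane: not fully free for 17:00-18:15. Yara: free for 17:00-18:15.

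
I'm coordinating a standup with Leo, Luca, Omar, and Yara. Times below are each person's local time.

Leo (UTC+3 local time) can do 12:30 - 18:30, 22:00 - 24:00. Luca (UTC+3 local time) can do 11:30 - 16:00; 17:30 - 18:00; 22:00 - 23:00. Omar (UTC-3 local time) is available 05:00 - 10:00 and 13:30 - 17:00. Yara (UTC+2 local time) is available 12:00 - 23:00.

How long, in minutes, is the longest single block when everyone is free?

180

Leo in UTC: 09:30-15:30, 19:00-21:00 (subtract 3h to convert from UTC+3).
Luca in UTC: 08:30-13:00, 14:30-15:00, 19:00-20:00 (subtract 3h to convert from UTC+3).
Omar in UTC: 08:00-13:00, 16:30-20:00 (add 3h to convert from UTC-3).
Yara in UTC: 10:00-21:00 (subtract 2h to convert from UTC+2).
Leo ∩ Luca: 09:30-13:00, 14:30-15:00, 19:00-20:00.
Leo ∩ Luca ∩ Omar: 09:30-13:00, 19:00-20:00.
Leo ∩ Luca ∩ Omar ∩ Yara: 10:00-13:00, 19:00-20:00.
So the common availability across everyone is 10:00-13:00, 19:00-20:00.
The longest is 10:00-13:00 at 180 minutes.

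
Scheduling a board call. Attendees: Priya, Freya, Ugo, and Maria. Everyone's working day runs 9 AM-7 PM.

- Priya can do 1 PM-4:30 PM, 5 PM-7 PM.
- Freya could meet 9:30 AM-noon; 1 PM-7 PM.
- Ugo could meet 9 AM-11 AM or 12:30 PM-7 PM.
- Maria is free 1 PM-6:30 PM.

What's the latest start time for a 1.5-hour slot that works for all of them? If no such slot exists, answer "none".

17:00

Priya ∩ Freya: 13:00-16:30, 17:00-19:00.
Priya ∩ Freya ∩ Ugo: 13:00-16:30, 17:00-19:00.
Priya ∩ Freya ∩ Ugo ∩ Maria: 13:00-16:30, 17:00-18:30.
The last common window of at least 90 minutes is 17:00-18:30; a 90-minute meeting can start as late as 17:00 and still end by 18:30.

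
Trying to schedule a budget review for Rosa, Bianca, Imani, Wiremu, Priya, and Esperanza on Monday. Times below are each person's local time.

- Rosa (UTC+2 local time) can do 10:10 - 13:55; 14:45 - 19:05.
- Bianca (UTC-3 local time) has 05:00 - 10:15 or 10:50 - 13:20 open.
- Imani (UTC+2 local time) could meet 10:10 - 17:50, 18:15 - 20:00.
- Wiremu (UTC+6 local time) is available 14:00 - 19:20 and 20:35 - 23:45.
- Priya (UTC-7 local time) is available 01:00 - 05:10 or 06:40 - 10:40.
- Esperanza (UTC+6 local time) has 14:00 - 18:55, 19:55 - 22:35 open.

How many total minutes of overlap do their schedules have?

305

Rosa in UTC: 08:10-11:55, 12:45-17:05 (subtract 2h to convert from UTC+2).
Bianca in UTC: 08:00-13:15, 13:50-16:20 (add 3h to convert from UTC-3).
Imani in UTC: 08:10-15:50, 16:15-18:00 (subtract 2h to convert from UTC+2).
Wiremu in UTC: 08:00-13:20, 14:35-17:45 (subtract 6h to convert from UTC+6).
Priya in UTC: 08:00-12:10, 13:40-17:40 (add 7h to convert from UTC-7).
Esperanza in UTC: 08:00-12:55, 13:55-16:35 (subtract 6h to convert from UTC+6).
Rosa ∩ Bianca: 08:10-11:55, 12:45-13:15, 13:50-16:20.
Rosa ∩ Bianca ∩ Imani: 08:10-11:55, 12:45-13:15, 13:50-15:50, 16:15-16:20.
Rosa ∩ Bianca ∩ Imani ∩ Wiremu: 08:10-11:55, 12:45-13:15, 14:35-15:50, 16:15-16:20.
Rosa ∩ Bianca ∩ Imani ∩ Wiremu ∩ Priya: 08:10-11:55, 14:35-15:50, 16:15-16:20.
Rosa ∩ Bianca ∩ Imani ∩ Wiremu ∩ Priya ∩ Esperanza: 08:10-11:55, 14:35-15:50, 16:15-16:20.
Those are the intersection windows.
Summing the common windows: 225 + 75 + 5 = 305 minutes.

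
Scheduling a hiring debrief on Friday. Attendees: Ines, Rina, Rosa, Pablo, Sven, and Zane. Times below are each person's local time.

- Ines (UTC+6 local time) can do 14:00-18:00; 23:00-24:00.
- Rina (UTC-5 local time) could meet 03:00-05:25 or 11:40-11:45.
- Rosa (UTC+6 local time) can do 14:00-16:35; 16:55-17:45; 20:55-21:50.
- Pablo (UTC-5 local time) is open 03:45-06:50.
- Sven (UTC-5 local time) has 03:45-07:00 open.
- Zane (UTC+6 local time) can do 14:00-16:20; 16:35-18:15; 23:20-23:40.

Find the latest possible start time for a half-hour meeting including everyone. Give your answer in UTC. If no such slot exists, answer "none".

09:50

Ines in UTC: 08:00-12:00, 17:00-18:00 (subtract 6h to convert from UTC+6).
Rina in UTC: 08:00-10:25, 16:40-16:45 (add 5h to convert from UTC-5).
Rosa in UTC: 08:00-10:35, 10:55-11:45, 14:55-15:50 (subtract 6h to convert from UTC+6).
Pablo in UTC: 08:45-11:50 (add 5h to convert from UTC-5).
Sven in UTC: 08:45-12:00 (add 5h to convert from UTC-5).
Zane in UTC: 08:00-10:20, 10:35-12:15, 17:20-17:40 (subtract 6h to convert from UTC+6).
Ines ∩ Rina: 08:00-10:25.
Ines ∩ Rina ∩ Rosa: 08:00-10:25.
Ines ∩ Rina ∩ Rosa ∩ Pablo: 08:45-10:25.
Ines ∩ Rina ∩ Rosa ∩ Pablo ∩ Sven: 08:45-10:25.
Ines ∩ Rina ∩ Rosa ∩ Pablo ∩ Sven ∩ Zane: 08:45-10:20.
So the common availability across everyone is 08:45-10:20.
The last common window of at least 30 minutes is 08:45-10:20; a 30-minute meeting can start as late as 09:50 and still end by 10:20.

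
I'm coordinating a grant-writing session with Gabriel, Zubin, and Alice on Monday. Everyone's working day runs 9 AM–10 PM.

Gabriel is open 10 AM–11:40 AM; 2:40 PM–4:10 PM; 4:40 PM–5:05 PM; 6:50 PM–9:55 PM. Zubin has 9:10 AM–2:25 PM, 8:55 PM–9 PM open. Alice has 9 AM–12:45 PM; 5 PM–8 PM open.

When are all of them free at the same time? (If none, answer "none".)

10:00-11:40

Gabriel ∩ Zubin: 10:00-11:40, 20:55-21:00.
Gabriel ∩ Zubin ∩ Alice: 10:00-11:40.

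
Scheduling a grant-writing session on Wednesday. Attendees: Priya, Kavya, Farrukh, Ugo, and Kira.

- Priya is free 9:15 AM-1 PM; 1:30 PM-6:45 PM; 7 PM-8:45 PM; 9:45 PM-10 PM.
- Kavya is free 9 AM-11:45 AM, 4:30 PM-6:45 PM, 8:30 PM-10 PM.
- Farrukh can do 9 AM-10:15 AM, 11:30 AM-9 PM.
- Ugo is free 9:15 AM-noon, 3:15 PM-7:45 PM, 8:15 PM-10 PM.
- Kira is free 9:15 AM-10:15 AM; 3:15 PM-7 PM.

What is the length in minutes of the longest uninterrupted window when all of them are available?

Priya ∩ Kavya: 09:15-11:45, 16:30-18:45, 20:30-20:45, 21:45-22:00.
Priya ∩ Kavya ∩ Farrukh: 09:15-10:15, 11:30-11:45, 16:30-18:45, 20:30-20:45.
Priya ∩ Kavya ∩ Farrukh ∩ Ugo: 09:15-10:15, 11:30-11:45, 16:30-18:45, 20:30-20:45.
Priya ∩ Kavya ∩ Farrukh ∩ Ugo ∩ Kira: 09:15-10:15, 16:30-18:45.
Those are the intersection windows.
The longest is 16:30-18:45 at 135 minutes.

135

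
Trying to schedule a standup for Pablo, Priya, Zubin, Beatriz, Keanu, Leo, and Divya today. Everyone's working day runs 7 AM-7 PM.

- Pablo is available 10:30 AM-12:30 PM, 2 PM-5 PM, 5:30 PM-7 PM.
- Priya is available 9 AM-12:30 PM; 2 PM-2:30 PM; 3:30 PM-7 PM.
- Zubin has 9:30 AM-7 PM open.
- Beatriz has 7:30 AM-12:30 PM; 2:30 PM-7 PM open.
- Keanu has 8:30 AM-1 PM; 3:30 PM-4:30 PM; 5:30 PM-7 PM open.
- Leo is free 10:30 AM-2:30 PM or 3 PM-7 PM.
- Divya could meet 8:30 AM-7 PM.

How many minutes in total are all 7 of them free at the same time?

Pablo ∩ Priya: 10:30-12:30, 14:00-14:30, 15:30-17:00, 17:30-19:00.
Pablo ∩ Priya ∩ Zubin: 10:30-12:30, 14:00-14:30, 15:30-17:00, 17:30-19:00.
Pablo ∩ Priya ∩ Zubin ∩ Beatriz: 10:30-12:30, 15:30-17:00, 17:30-19:00.
Pablo ∩ Priya ∩ Zubin ∩ Beatriz ∩ Keanu: 10:30-12:30, 15:30-16:30, 17:30-19:00.
Pablo ∩ Priya ∩ Zubin ∩ Beatriz ∩ Keanu ∩ Leo: 10:30-12:30, 15:30-16:30, 17:30-19:00.
Pablo ∩ Priya ∩ Zubin ∩ Beatriz ∩ Keanu ∩ Leo ∩ Divya: 10:30-12:30, 15:30-16:30, 17:30-19:00.
Summing the common windows: 120 + 60 + 90 = 270 minutes.

270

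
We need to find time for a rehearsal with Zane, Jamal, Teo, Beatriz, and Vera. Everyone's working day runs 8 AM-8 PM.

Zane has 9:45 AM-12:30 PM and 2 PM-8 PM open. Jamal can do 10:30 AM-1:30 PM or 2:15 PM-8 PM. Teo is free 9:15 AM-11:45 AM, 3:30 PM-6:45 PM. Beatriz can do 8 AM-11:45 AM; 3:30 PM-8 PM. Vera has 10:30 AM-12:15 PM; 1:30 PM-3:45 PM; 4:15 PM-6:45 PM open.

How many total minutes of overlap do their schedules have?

240

Zane ∩ Jamal: 10:30-12:30, 14:15-20:00.
Zane ∩ Jamal ∩ Teo: 10:30-11:45, 15:30-18:45.
Zane ∩ Jamal ∩ Teo ∩ Beatriz: 10:30-11:45, 15:30-18:45.
Zane ∩ Jamal ∩ Teo ∩ Beatriz ∩ Vera: 10:30-11:45, 15:30-15:45, 16:15-18:45.
Summing the common windows: 75 + 15 + 150 = 240 minutes.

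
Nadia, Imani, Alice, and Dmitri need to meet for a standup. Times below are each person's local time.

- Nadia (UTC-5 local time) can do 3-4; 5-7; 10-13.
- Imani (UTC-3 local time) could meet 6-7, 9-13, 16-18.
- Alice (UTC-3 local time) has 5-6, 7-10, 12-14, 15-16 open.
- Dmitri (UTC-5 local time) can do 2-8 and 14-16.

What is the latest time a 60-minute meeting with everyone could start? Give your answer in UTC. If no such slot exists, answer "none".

none

Nadia in UTC: 08:00-09:00, 10:00-12:00, 15:00-18:00 (add 5h to convert from UTC-5).
Imani in UTC: 09:00-10:00, 12:00-16:00, 19:00-21:00 (add 3h to convert from UTC-3).
Alice in UTC: 08:00-09:00, 10:00-13:00, 15:00-17:00, 18:00-19:00 (add 3h to convert from UTC-3).
Dmitri in UTC: 07:00-13:00, 19:00-21:00 (add 5h to convert from UTC-5).
Nadia ∩ Imani: 15:00-16:00.
Nadia ∩ Imani ∩ Alice: 15:00-16:00.
Nadia ∩ Imani ∩ Alice ∩ Dmitri: ∅.
There is no time when everyone is free.
No common window is at least 60 minutes long.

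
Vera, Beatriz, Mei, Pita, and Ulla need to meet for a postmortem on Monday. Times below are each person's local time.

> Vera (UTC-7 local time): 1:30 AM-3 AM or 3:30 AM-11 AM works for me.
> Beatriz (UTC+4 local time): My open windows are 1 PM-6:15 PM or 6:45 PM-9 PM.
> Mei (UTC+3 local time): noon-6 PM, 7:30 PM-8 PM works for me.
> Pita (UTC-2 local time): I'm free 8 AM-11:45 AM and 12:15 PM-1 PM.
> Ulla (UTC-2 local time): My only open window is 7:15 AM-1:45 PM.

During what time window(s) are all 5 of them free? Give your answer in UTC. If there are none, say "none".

10:30-13:45, 14:45-15:00

Vera in UTC: 08:30-10:00, 10:30-18:00 (add 7h to convert from UTC-7).
Beatriz in UTC: 09:00-14:15, 14:45-17:00 (subtract 4h to convert from UTC+4).
Mei in UTC: 09:00-15:00, 16:30-17:00 (subtract 3h to convert from UTC+3).
Pita in UTC: 10:00-13:45, 14:15-15:00 (add 2h to convert from UTC-2).
Ulla in UTC: 09:15-15:45 (add 2h to convert from UTC-2).
Vera ∩ Beatriz: 09:00-10:00, 10:30-14:15, 14:45-17:00.
Vera ∩ Beatriz ∩ Mei: 09:00-10:00, 10:30-14:15, 14:45-15:00, 16:30-17:00.
Vera ∩ Beatriz ∩ Mei ∩ Pita: 10:30-13:45, 14:45-15:00.
Vera ∩ Beatriz ∩ Mei ∩ Pita ∩ Ulla: 10:30-13:45, 14:45-15:00.
So the common availability across everyone is 10:30-13:45, 14:45-15:00.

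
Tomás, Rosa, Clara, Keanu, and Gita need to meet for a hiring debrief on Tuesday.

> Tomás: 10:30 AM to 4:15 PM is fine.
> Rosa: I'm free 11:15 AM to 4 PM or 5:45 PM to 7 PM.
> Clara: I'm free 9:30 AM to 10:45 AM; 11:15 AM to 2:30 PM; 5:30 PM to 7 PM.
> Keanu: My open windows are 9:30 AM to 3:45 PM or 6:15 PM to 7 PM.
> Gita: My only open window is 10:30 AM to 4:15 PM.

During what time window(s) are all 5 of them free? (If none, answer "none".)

11:15-14:30

Tomás ∩ Rosa: 11:15-16:00.
Tomás ∩ Rosa ∩ Clara: 11:15-14:30.
Tomás ∩ Rosa ∩ Clara ∩ Keanu: 11:15-14:30.
Tomás ∩ Rosa ∩ Clara ∩ Keanu ∩ Gita: 11:15-14:30.
So the common availability across everyone is 11:15-14:30.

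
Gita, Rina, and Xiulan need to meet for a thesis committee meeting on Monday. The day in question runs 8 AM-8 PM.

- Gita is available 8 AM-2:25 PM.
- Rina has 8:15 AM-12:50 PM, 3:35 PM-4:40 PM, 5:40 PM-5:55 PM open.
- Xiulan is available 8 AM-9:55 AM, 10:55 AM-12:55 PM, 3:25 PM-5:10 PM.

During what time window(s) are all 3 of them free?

08:15-09:55, 10:55-12:50

Gita ∩ Rina: 08:15-12:50.
Gita ∩ Rina ∩ Xiulan: 08:15-09:55, 10:55-12:50.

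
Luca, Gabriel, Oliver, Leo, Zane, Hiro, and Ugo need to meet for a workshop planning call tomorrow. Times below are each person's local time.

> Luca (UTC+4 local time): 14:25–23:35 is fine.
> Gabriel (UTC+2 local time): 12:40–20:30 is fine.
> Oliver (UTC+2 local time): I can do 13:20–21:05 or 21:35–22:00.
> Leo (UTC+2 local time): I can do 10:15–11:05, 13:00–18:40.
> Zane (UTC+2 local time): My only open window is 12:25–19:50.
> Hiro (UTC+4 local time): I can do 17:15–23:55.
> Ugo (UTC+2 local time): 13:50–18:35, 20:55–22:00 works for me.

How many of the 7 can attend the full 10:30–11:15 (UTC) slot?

Luca in UTC: 10:25-19:35 (subtract 4h to convert from UTC+4).
Gabriel in UTC: 10:40-18:30 (subtract 2h to convert from UTC+2).
Oliver in UTC: 11:20-19:05, 19:35-20:00 (subtract 2h to convert from UTC+2).
Leo in UTC: 08:15-09:05, 11:00-16:40 (subtract 2h to convert from UTC+2).
Zane in UTC: 10:25-17:50 (subtract 2h to convert from UTC+2).
Hiro in UTC: 13:15-19:55 (subtract 4h to convert from UTC+4).
Ugo in UTC: 11:50-16:35, 18:55-20:00 (subtract 2h to convert from UTC+2).
Luca and Zane can make the full 10:30-11:15 slot — that's 2.

2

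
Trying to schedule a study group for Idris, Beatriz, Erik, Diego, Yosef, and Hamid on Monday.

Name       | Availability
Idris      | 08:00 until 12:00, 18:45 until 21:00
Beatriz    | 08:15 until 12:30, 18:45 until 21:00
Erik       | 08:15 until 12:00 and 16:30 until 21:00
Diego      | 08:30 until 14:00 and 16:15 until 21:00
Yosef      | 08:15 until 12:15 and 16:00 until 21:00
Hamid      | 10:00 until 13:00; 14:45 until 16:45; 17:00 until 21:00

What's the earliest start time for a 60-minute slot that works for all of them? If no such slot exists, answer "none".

10:00

Idris ∩ Beatriz: 08:15-12:00, 18:45-21:00.
Idris ∩ Beatriz ∩ Erik: 08:15-12:00, 18:45-21:00.
Idris ∩ Beatriz ∩ Erik ∩ Diego: 08:30-12:00, 18:45-21:00.
Idris ∩ Beatriz ∩ Erik ∩ Diego ∩ Yosef: 08:30-12:00, 18:45-21:00.
Idris ∩ Beatriz ∩ Erik ∩ Diego ∩ Yosef ∩ Hamid: 10:00-12:00, 18:45-21:00.
The first common window of at least 60 minutes is 10:00-12:00, so the earliest start is 10:00.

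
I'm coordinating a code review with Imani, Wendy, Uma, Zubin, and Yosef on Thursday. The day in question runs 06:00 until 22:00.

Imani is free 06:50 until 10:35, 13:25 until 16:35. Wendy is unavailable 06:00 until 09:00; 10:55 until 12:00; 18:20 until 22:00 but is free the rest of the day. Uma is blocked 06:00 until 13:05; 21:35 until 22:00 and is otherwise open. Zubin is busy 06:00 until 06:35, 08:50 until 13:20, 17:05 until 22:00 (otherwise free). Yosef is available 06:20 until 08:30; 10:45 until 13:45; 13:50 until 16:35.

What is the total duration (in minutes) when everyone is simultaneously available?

Imani free: 06:50-10:35, 13:25-16:35.
Wendy free: 09:00-10:55, 12:00-18:20 (invert busy blocks within the working day).
Uma free: 13:05-21:35 (invert busy blocks within the working day).
Zubin free: 06:35-08:50, 13:20-17:05 (invert busy blocks within the working day).
Yosef free: 06:20-08:30, 10:45-13:45, 13:50-16:35.
Imani ∩ Wendy: 09:00-10:35, 13:25-16:35.
Imani ∩ Wendy ∩ Uma: 13:25-16:35.
Imani ∩ Wendy ∩ Uma ∩ Zubin: 13:25-16:35.
Imani ∩ Wendy ∩ Uma ∩ Zubin ∩ Yosef: 13:25-13:45, 13:50-16:35.
Summing the common windows: 20 + 165 = 185 minutes.

185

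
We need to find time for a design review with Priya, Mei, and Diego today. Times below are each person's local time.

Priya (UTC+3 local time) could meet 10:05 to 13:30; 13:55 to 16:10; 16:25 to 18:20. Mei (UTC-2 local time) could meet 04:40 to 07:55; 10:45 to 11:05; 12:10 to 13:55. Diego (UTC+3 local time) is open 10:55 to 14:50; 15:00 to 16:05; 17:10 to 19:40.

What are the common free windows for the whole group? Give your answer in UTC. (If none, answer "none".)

Priya in UTC: 07:05-10:30, 10:55-13:10, 13:25-15:20 (subtract 3h to convert from UTC+3).
Mei in UTC: 06:40-09:55, 12:45-13:05, 14:10-15:55 (add 2h to convert from UTC-2).
Diego in UTC: 07:55-11:50, 12:00-13:05, 14:10-16:40 (subtract 3h to convert from UTC+3).
Priya ∩ Mei: 07:05-09:55, 12:45-13:05, 14:10-15:20.
Priya ∩ Mei ∩ Diego: 07:55-09:55, 12:45-13:05, 14:10-15:20.

07:55-09:55, 12:45-13:05, 14:10-15:20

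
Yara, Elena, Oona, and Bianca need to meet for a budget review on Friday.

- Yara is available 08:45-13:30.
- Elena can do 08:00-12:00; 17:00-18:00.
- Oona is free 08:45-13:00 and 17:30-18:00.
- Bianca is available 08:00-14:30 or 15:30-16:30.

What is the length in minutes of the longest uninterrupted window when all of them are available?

195

Yara ∩ Elena: 08:45-12:00.
Yara ∩ Elena ∩ Oona: 08:45-12:00.
Yara ∩ Elena ∩ Oona ∩ Bianca: 08:45-12:00.
The longest is 08:45-12:00 at 195 minutes.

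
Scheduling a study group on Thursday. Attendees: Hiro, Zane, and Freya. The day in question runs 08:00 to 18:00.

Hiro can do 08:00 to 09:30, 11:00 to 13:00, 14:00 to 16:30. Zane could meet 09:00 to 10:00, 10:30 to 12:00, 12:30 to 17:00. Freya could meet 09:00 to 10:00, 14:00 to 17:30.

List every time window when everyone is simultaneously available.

Hiro ∩ Zane: 09:00-09:30, 11:00-12:00, 12:30-13:00, 14:00-16:30.
Hiro ∩ Zane ∩ Freya: 09:00-09:30, 14:00-16:30.

09:00-09:30, 14:00-16:30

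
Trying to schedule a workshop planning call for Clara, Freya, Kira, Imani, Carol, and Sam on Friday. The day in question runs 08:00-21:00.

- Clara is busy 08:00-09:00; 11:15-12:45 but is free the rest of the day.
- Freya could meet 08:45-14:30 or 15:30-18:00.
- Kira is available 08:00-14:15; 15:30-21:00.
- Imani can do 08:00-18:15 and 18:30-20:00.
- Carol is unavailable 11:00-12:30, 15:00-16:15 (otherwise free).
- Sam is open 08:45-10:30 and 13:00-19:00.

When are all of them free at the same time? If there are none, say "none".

09:00-10:30, 13:00-14:15, 16:15-18:00

Clara free: 09:00-11:15, 12:45-21:00 (invert busy blocks within the working day).
Freya free: 08:45-14:30, 15:30-18:00.
Kira free: 08:00-14:15, 15:30-21:00.
Imani free: 08:00-18:15, 18:30-20:00.
Carol free: 08:00-11:00, 12:30-15:00, 16:15-21:00 (invert busy blocks within the working day).
Sam free: 08:45-10:30, 13:00-19:00.
Clara ∩ Freya: 09:00-11:15, 12:45-14:30, 15:30-18:00.
Clara ∩ Freya ∩ Kira: 09:00-11:15, 12:45-14:15, 15:30-18:00.
Clara ∩ Freya ∩ Kira ∩ Imani: 09:00-11:15, 12:45-14:15, 15:30-18:00.
Clara ∩ Freya ∩ Kira ∩ Imani ∩ Carol: 09:00-11:00, 12:45-14:15, 16:15-18:00.
Clara ∩ Freya ∩ Kira ∩ Imani ∩ Carol ∩ Sam: 09:00-10:30, 13:00-14:15, 16:15-18:00.
So the common availability across everyone is 09:00-10:30, 13:00-14:15, 16:15-18:00.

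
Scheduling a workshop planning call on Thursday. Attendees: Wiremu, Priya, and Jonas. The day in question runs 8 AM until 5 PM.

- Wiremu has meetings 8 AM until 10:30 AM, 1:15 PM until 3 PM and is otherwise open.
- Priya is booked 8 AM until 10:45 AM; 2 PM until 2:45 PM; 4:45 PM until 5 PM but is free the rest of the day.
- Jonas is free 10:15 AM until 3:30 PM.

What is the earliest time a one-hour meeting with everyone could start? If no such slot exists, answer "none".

10:45

Wiremu free: 10:30-13:15, 15:00-17:00 (invert busy blocks within the working day).
Priya free: 10:45-14:00, 14:45-16:45 (invert busy blocks within the working day).
Jonas free: 10:15-15:30.
Wiremu ∩ Priya: 10:45-13:15, 15:00-16:45.
Wiremu ∩ Priya ∩ Jonas: 10:45-13:15, 15:00-15:30.
The first common window of at least 60 minutes is 10:45-13:15, so the earliest start is 10:45.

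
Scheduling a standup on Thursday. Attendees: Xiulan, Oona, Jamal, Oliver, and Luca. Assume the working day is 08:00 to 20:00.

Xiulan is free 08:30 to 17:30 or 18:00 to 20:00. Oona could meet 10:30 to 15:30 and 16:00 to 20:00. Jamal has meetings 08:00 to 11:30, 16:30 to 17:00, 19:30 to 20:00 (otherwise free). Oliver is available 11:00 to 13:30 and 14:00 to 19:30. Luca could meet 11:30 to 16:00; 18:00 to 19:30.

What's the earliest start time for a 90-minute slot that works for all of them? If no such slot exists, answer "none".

Xiulan free: 08:30-17:30, 18:00-20:00.
Oona free: 10:30-15:30, 16:00-20:00.
Jamal free: 11:30-16:30, 17:00-19:30 (invert busy blocks within the working day).
Oliver free: 11:00-13:30, 14:00-19:30.
Luca free: 11:30-16:00, 18:00-19:30.
Xiulan ∩ Oona: 10:30-15:30, 16:00-17:30, 18:00-20:00.
Xiulan ∩ Oona ∩ Jamal: 11:30-15:30, 16:00-16:30, 17:00-17:30, 18:00-19:30.
Xiulan ∩ Oona ∩ Jamal ∩ Oliver: 11:30-13:30, 14:00-15:30, 16:00-16:30, 17:00-17:30, 18:00-19:30.
Xiulan ∩ Oona ∩ Jamal ∩ Oliver ∩ Luca: 11:30-13:30, 14:00-15:30, 18:00-19:30.
The first common window of at least 90 minutes is 11:30-13:30, so the earliest start is 11:30.

11:30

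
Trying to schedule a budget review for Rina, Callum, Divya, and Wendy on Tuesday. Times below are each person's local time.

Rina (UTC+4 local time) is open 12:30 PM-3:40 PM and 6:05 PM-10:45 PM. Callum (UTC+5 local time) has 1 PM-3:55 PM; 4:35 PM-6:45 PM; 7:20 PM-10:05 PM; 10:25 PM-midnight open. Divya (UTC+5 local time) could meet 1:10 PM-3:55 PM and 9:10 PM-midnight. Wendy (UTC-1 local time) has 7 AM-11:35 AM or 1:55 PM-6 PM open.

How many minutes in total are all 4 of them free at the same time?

280

Rina in UTC: 08:30-11:40, 14:05-18:45 (subtract 4h to convert from UTC+4).
Callum in UTC: 08:00-10:55, 11:35-13:45, 14:20-17:05, 17:25-19:00 (subtract 5h to convert from UTC+5).
Divya in UTC: 08:10-10:55, 16:10-19:00 (subtract 5h to convert from UTC+5).
Wendy in UTC: 08:00-12:35, 14:55-19:00 (add 1h to convert from UTC-1).
Rina ∩ Callum: 08:30-10:55, 11:35-11:40, 14:20-17:05, 17:25-18:45.
Rina ∩ Callum ∩ Divya: 08:30-10:55, 16:10-17:05, 17:25-18:45.
Rina ∩ Callum ∩ Divya ∩ Wendy: 08:30-10:55, 16:10-17:05, 17:25-18:45.
Summing the common windows: 145 + 55 + 80 = 280 minutes.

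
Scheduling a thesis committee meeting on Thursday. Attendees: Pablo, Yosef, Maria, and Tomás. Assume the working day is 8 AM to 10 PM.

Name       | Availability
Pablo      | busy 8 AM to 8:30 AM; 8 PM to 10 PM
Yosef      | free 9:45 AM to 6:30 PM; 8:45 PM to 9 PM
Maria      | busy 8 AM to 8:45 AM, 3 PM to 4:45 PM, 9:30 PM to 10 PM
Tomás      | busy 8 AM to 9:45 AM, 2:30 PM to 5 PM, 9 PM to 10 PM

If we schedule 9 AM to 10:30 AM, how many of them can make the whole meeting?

Pablo free: 08:30-20:00 (invert busy blocks within the working day).
Yosef free: 09:45-18:30, 20:45-21:00.
Maria free: 08:45-15:00, 16:45-21:30 (invert busy blocks within the working day).
Tomás free: 09:45-14:30, 17:00-21:00 (invert busy blocks within the working day).
Pablo and Maria can make the full 09:00-10:30 slot — that's 2.

2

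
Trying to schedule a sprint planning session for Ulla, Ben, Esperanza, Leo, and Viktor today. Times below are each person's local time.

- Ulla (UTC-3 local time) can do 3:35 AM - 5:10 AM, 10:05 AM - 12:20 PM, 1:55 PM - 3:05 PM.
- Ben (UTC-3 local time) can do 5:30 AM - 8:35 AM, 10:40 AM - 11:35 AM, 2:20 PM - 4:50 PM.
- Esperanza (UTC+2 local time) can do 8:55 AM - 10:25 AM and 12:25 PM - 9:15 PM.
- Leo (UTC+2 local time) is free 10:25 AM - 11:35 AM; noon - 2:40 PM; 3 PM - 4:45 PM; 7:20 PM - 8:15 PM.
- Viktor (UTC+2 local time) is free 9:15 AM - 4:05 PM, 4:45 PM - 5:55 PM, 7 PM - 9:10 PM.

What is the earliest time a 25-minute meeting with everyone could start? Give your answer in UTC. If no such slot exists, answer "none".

Ulla in UTC: 06:35-08:10, 13:05-15:20, 16:55-18:05 (add 3h to convert from UTC-3).
Ben in UTC: 08:30-11:35, 13:40-14:35, 17:20-19:50 (add 3h to convert from UTC-3).
Esperanza in UTC: 06:55-08:25, 10:25-19:15 (subtract 2h to convert from UTC+2).
Leo in UTC: 08:25-09:35, 10:00-12:40, 13:00-14:45, 17:20-18:15 (subtract 2h to convert from UTC+2).
Viktor in UTC: 07:15-14:05, 14:45-15:55, 17:00-19:10 (subtract 2h to convert from UTC+2).
Ulla ∩ Ben: 13:40-14:35, 17:20-18:05.
Ulla ∩ Ben ∩ Esperanza: 13:40-14:35, 17:20-18:05.
Ulla ∩ Ben ∩ Esperanza ∩ Leo: 13:40-14:35, 17:20-18:05.
Ulla ∩ Ben ∩ Esperanza ∩ Leo ∩ Viktor: 13:40-14:05, 17:20-18:05.
The first common window of at least 25 minutes is 13:40-14:05, so the earliest start is 13:40.

13:40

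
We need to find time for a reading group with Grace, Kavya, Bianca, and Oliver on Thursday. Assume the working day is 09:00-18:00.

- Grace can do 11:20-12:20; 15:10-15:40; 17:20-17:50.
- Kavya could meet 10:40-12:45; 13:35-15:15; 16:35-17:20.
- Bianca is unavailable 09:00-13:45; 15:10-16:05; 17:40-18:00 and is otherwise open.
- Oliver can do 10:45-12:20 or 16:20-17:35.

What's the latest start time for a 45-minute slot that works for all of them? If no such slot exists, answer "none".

Grace free: 11:20-12:20, 15:10-15:40, 17:20-17:50.
Kavya free: 10:40-12:45, 13:35-15:15, 16:35-17:20.
Bianca free: 13:45-15:10, 16:05-17:40 (invert busy blocks within the working day).
Oliver free: 10:45-12:20, 16:20-17:35.
Grace ∩ Kavya: 11:20-12:20, 15:10-15:15.
Grace ∩ Kavya ∩ Bianca: ∅.
Grace ∩ Kavya ∩ Bianca ∩ Oliver: ∅.
There is no time when everyone is free.
No common window is at least 45 minutes long.

none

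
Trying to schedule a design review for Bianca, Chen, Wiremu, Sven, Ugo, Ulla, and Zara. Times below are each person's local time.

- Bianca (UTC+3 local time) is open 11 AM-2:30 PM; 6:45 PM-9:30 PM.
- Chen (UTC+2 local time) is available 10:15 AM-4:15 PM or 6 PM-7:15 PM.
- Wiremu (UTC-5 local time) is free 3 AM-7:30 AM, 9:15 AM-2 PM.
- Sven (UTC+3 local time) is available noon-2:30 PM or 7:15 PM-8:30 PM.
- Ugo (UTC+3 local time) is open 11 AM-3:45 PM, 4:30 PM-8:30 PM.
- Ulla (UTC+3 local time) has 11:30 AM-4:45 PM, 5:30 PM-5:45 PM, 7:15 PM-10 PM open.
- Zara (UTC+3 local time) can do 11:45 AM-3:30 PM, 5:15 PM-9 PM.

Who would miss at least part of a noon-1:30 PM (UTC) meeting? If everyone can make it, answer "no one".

Bianca in UTC: 08:00-11:30, 15:45-18:30 (subtract 3h to convert from UTC+3).
Chen in UTC: 08:15-14:15, 16:00-17:15 (subtract 2h to convert from UTC+2).
Wiremu in UTC: 08:00-12:30, 14:15-19:00 (add 5h to convert from UTC-5).
Sven in UTC: 09:00-11:30, 16:15-17:30 (subtract 3h to convert from UTC+3).
Ugo in UTC: 08:00-12:45, 13:30-17:30 (subtract 3h to convert from UTC+3).
Ulla in UTC: 08:30-13:45, 14:30-14:45, 16:15-19:00 (subtract 3h to convert from UTC+3).
Zara in UTC: 08:45-12:30, 14:15-18:00 (subtract 3h to convert from UTC+3).
Bianca: not fully free for 12:00-13:30. Chen: free for 12:00-13:30. Wiremu: not fully free for 12:00-13:30. Sven: not fully free for 12:00-13:30. Ugo: not fully free for 12:00-13:30. Ulla: free for 12:00-13:30. Zara: not fully free for 12:00-13:30.

Bianca, Sven, Ugo, Wiremu, Zara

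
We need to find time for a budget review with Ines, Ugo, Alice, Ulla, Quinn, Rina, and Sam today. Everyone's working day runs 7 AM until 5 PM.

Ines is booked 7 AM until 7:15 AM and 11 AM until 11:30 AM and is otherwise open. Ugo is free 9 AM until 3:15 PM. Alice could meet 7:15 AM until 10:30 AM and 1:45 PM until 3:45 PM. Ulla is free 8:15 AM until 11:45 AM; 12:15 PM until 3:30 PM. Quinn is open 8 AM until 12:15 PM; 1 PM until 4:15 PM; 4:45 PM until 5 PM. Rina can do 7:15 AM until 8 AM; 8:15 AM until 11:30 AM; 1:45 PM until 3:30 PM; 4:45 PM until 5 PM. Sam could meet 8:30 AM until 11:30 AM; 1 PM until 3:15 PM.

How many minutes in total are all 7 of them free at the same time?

Ines free: 07:15-11:00, 11:30-17:00 (invert busy blocks within the working day).
Ugo free: 09:00-15:15.
Alice free: 07:15-10:30, 13:45-15:45.
Ulla free: 08:15-11:45, 12:15-15:30.
Quinn free: 08:00-12:15, 13:00-16:15, 16:45-17:00.
Rina free: 07:15-08:00, 08:15-11:30, 13:45-15:30, 16:45-17:00.
Sam free: 08:30-11:30, 13:00-15:15.
Ines ∩ Ugo: 09:00-11:00, 11:30-15:15.
Ines ∩ Ugo ∩ Alice: 09:00-10:30, 13:45-15:15.
Ines ∩ Ugo ∩ Alice ∩ Ulla: 09:00-10:30, 13:45-15:15.
Ines ∩ Ugo ∩ Alice ∩ Ulla ∩ Quinn: 09:00-10:30, 13:45-15:15.
Ines ∩ Ugo ∩ Alice ∩ Ulla ∩ Quinn ∩ Rina: 09:00-10:30, 13:45-15:15.
Ines ∩ Ugo ∩ Alice ∩ Ulla ∩ Quinn ∩ Rina ∩ Sam: 09:00-10:30, 13:45-15:15.
So the common availability across everyone is 09:00-10:30, 13:45-15:15.
Summing the common windows: 90 + 90 = 180 minutes.

180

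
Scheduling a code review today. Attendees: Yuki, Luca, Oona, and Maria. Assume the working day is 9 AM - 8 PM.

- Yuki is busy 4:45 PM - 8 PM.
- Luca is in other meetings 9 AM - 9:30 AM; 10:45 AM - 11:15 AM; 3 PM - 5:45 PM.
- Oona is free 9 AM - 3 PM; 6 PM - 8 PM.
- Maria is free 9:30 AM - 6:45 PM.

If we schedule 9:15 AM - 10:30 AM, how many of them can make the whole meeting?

Yuki free: 09:00-16:45 (invert busy blocks within the working day).
Luca free: 09:30-10:45, 11:15-15:00, 17:45-20:00 (invert busy blocks within the working day).
Oona free: 09:00-15:00, 18:00-20:00.
Maria free: 09:30-18:45.
Yuki and Oona can make the full 09:15-10:30 slot — that's 2.

2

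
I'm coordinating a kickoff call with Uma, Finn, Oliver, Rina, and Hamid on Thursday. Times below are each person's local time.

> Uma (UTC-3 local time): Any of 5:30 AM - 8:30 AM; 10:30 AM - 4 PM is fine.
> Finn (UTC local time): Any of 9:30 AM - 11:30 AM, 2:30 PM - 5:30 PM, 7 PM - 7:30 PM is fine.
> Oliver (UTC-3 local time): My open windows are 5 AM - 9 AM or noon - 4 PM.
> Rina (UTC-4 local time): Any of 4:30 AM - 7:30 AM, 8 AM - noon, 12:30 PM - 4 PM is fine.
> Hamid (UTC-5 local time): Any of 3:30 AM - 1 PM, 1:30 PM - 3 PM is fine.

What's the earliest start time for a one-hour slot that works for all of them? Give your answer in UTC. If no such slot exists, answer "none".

Uma in UTC: 08:30-11:30, 13:30-19:00 (add 3h to convert from UTC-3).
Finn in UTC: 09:30-11:30, 14:30-17:30, 19:00-19:30.
Oliver in UTC: 08:00-12:00, 15:00-19:00 (add 3h to convert from UTC-3).
Rina in UTC: 08:30-11:30, 12:00-16:00, 16:30-20:00 (add 4h to convert from UTC-4).
Hamid in UTC: 08:30-18:00, 18:30-20:00 (add 5h to convert from UTC-5).
Uma ∩ Finn: 09:30-11:30, 14:30-17:30.
Uma ∩ Finn ∩ Oliver: 09:30-11:30, 15:00-17:30.
Uma ∩ Finn ∩ Oliver ∩ Rina: 09:30-11:30, 15:00-16:00, 16:30-17:30.
Uma ∩ Finn ∩ Oliver ∩ Rina ∩ Hamid: 09:30-11:30, 15:00-16:00, 16:30-17:30.
Those are the intersection windows.
The first common window of at least 60 minutes is 09:30-11:30, so the earliest start is 09:30.

09:30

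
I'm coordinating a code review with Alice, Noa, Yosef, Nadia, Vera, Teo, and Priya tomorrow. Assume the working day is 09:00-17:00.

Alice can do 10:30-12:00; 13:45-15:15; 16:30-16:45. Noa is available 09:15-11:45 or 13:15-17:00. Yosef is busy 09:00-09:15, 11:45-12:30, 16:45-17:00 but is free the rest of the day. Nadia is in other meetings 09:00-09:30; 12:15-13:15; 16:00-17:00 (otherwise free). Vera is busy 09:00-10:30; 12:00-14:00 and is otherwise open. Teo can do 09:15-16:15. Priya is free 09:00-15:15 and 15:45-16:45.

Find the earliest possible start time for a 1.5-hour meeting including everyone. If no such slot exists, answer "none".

Alice free: 10:30-12:00, 13:45-15:15, 16:30-16:45.
Noa free: 09:15-11:45, 13:15-17:00.
Yosef free: 09:15-11:45, 12:30-16:45 (invert busy blocks within the working day).
Nadia free: 09:30-12:15, 13:15-16:00 (invert busy blocks within the working day).
Vera free: 10:30-12:00, 14:00-17:00 (invert busy blocks within the working day).
Teo free: 09:15-16:15.
Priya free: 09:00-15:15, 15:45-16:45.
Alice ∩ Noa: 10:30-11:45, 13:45-15:15, 16:30-16:45.
Alice ∩ Noa ∩ Yosef: 10:30-11:45, 13:45-15:15, 16:30-16:45.
Alice ∩ Noa ∩ Yosef ∩ Nadia: 10:30-11:45, 13:45-15:15.
Alice ∩ Noa ∩ Yosef ∩ Nadia ∩ Vera: 10:30-11:45, 14:00-15:15.
Alice ∩ Noa ∩ Yosef ∩ Nadia ∩ Vera ∩ Teo: 10:30-11:45, 14:00-15:15.
Alice ∩ Noa ∩ Yosef ∩ Nadia ∩ Vera ∩ Teo ∩ Priya: 10:30-11:45, 14:00-15:15.
No common window is at least 90 minutes long.

none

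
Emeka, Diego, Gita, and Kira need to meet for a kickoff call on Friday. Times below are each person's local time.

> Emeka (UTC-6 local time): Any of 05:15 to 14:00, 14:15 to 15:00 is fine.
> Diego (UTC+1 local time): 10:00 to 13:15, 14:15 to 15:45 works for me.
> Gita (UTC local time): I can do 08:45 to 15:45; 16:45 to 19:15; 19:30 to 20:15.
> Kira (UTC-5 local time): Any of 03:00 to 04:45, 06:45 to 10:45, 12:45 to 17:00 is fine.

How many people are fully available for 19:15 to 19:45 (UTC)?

Emeka in UTC: 11:15-20:00, 20:15-21:00 (add 6h to convert from UTC-6).
Diego in UTC: 09:00-12:15, 13:15-14:45 (subtract 1h to convert from UTC+1).
Gita in UTC: 08:45-15:45, 16:45-19:15, 19:30-20:15.
Kira in UTC: 08:00-09:45, 11:45-15:45, 17:45-22:00 (add 5h to convert from UTC-5).
Emeka and Kira can make the full 19:15-19:45 slot — that's 2.

2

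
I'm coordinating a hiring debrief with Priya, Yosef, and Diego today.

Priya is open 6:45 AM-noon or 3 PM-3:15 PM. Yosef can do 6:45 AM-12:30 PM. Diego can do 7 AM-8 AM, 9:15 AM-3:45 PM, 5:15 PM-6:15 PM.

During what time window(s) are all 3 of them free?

Priya ∩ Yosef: 06:45-12:00.
Priya ∩ Yosef ∩ Diego: 07:00-08:00, 09:15-12:00.

07:00-08:00, 09:15-12:00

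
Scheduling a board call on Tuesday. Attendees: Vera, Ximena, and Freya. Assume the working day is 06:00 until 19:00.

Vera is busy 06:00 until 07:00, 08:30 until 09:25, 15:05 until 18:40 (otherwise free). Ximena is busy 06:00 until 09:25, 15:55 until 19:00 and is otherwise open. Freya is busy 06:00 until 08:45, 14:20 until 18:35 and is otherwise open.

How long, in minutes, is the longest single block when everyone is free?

Vera free: 07:00-08:30, 09:25-15:05, 18:40-19:00 (invert busy blocks within the working day).
Ximena free: 09:25-15:55 (invert busy blocks within the working day).
Freya free: 08:45-14:20, 18:35-19:00 (invert busy blocks within the working day).
Vera ∩ Ximena: 09:25-15:05.
Vera ∩ Ximena ∩ Freya: 09:25-14:20.
The longest is 09:25-14:20 at 295 minutes.

295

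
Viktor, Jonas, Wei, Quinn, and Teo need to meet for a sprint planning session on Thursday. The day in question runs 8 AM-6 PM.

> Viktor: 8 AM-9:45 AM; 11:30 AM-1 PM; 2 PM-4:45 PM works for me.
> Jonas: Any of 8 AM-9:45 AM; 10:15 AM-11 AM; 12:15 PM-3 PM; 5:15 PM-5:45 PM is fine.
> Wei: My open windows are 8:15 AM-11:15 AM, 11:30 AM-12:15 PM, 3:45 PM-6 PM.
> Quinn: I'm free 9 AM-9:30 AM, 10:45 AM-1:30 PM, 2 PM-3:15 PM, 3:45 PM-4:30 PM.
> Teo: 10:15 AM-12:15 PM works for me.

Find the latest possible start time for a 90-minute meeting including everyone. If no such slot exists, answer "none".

Viktor ∩ Jonas: 08:00-09:45, 12:15-13:00, 14:00-15:00.
Viktor ∩ Jonas ∩ Wei: 08:15-09:45.
Viktor ∩ Jonas ∩ Wei ∩ Quinn: 09:00-09:30.
Viktor ∩ Jonas ∩ Wei ∩ Quinn ∩ Teo: ∅.
There is no time when everyone is free.
No common window is at least 90 minutes long.

none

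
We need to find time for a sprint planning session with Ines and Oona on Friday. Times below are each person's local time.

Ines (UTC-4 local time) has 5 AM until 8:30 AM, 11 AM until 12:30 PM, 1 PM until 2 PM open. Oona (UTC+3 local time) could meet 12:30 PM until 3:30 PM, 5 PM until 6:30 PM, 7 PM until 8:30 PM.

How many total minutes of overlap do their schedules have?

Ines in UTC: 09:00-12:30, 15:00-16:30, 17:00-18:00 (add 4h to convert from UTC-4).
Oona in UTC: 09:30-12:30, 14:00-15:30, 16:00-17:30 (subtract 3h to convert from UTC+3).
Ines ∩ Oona: 09:30-12:30, 15:00-15:30, 16:00-16:30, 17:00-17:30.
So the common availability across everyone is 09:30-12:30, 15:00-15:30, 16:00-16:30, 17:00-17:30.
Summing the common windows: 180 + 30 + 30 + 30 = 270 minutes.

270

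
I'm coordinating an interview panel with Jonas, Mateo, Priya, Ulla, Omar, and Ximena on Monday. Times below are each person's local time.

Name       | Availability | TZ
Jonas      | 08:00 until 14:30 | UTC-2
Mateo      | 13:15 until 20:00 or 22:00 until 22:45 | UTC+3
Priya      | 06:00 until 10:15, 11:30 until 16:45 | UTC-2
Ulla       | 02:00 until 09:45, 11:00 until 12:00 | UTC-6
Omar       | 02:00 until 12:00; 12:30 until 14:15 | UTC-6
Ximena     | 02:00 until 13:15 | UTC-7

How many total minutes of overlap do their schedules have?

255

Jonas in UTC: 10:00-16:30 (add 2h to convert from UTC-2).
Mateo in UTC: 10:15-17:00, 19:00-19:45 (subtract 3h to convert from UTC+3).
Priya in UTC: 08:00-12:15, 13:30-18:45 (add 2h to convert from UTC-2).
Ulla in UTC: 08:00-15:45, 17:00-18:00 (add 6h to convert from UTC-6).
Omar in UTC: 08:00-18:00, 18:30-20:15 (add 6h to convert from UTC-6).
Ximena in UTC: 09:00-20:15 (add 7h to convert from UTC-7).
Jonas ∩ Mateo: 10:15-16:30.
Jonas ∩ Mateo ∩ Priya: 10:15-12:15, 13:30-16:30.
Jonas ∩ Mateo ∩ Priya ∩ Ulla: 10:15-12:15, 13:30-15:45.
Jonas ∩ Mateo ∩ Priya ∩ Ulla ∩ Omar: 10:15-12:15, 13:30-15:45.
Jonas ∩ Mateo ∩ Priya ∩ Ulla ∩ Omar ∩ Ximena: 10:15-12:15, 13:30-15:45.
Summing the common windows: 120 + 135 = 255 minutes.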